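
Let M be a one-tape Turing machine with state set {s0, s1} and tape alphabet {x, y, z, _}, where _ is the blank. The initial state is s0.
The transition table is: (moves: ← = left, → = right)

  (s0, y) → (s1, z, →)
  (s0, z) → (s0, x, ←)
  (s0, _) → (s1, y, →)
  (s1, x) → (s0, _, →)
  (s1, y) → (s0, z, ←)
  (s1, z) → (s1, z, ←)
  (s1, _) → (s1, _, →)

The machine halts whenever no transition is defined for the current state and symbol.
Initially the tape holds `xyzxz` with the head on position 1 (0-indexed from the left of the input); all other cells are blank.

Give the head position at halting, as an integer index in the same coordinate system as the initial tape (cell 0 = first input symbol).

3

s0 | x[y]zxz   read y → write z, move →, go to s1
s1 | xz[z]xz   read z → write z, move ←, go to s1
s1 | x[z]zxz   read z → write z, move ←, go to s1
s1 | [x]zzxz   read x → write _, move →, go to s0
s0 | _[z]zxz   read z → write x, move ←, go to s0
s0 | [_]xzxz   read _ → write y, move →, go to s1
s1 | y[x]zxz   read x → write _, move →, go to s0
s0 | y_[z]xz   read z → write x, move ←, go to s0
s0 | y[_]xxz   read _ → write y, move →, go to s1
s1 | yy[x]xz   read x → write _, move →, go to s0
s0 | yy_[x]z
At halt the head is at cell 3.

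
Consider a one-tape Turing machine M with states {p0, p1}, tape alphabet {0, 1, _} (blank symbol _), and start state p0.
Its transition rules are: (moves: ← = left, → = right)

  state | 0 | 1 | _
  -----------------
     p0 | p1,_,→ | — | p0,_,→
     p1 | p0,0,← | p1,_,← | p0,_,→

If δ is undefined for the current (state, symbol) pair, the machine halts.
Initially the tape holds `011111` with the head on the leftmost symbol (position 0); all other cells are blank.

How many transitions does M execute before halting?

4

state=p0 head=0 tape=[0]11111   (p0,0)→(p1,_,→)
state=p1 head=1 tape=_[1]1111   (p1,1)→(p1,_,←)
state=p1 head=0 tape=[_]_1111   (p1,_)→(p0,_,→)
state=p0 head=1 tape=_[_]1111   (p0,_)→(p0,_,→)
state=p0 head=2 tape=__[1]111
M halts after 4 transitions.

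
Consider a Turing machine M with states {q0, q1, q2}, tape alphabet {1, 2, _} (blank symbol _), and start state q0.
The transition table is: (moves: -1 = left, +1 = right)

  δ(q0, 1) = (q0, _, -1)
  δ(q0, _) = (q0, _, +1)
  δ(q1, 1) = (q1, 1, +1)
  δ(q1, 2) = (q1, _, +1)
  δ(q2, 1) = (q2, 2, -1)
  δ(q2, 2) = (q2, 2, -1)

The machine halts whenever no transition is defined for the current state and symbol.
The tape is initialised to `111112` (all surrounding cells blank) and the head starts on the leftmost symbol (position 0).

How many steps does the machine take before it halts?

state=q0 head=0 tape=_[1]11112   (q0,1)→(q0,_,-1)
state=q0 head=-1 tape=[_]_11112   (q0,_)→(q0,_,+1)
state=q0 head=0 tape=_[_]11112   (q0,_)→(q0,_,+1)
state=q0 head=1 tape=__[1]1112   (q0,1)→(q0,_,-1)
state=q0 head=0 tape=_[_]_1112   (q0,_)→(q0,_,+1)
state=q0 head=1 tape=__[_]1112   (q0,_)→(q0,_,+1)
state=q0 head=2 tape=___[1]112   (q0,1)→(q0,_,-1)
state=q0 head=1 tape=__[_]_112   (q0,_)→(q0,_,+1)
state=q0 head=2 tape=___[_]112   (q0,_)→(q0,_,+1)
state=q0 head=3 tape=____[1]12   (q0,1)→(q0,_,-1)
state=q0 head=2 tape=___[_]_12   (q0,_)→(q0,_,+1)
state=q0 head=3 tape=____[_]12   (q0,_)→(q0,_,+1)
state=q0 head=4 tape=_____[1]2   (q0,1)→(q0,_,-1)
state=q0 head=3 tape=____[_]_2   (q0,_)→(q0,_,+1)
state=q0 head=4 tape=_____[_]2   (q0,_)→(q0,_,+1)
state=q0 head=5 tape=______[2]
M halts after 15 transitions.

15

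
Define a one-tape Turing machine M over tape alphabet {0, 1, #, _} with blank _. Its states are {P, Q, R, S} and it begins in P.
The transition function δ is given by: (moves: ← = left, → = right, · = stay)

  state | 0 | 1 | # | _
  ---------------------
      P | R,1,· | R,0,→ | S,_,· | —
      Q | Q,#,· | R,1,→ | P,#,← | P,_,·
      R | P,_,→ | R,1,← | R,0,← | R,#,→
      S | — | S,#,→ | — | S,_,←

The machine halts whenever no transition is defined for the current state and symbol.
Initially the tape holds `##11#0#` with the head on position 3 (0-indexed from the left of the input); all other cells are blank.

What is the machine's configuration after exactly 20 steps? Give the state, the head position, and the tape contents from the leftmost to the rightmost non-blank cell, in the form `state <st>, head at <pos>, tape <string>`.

state=P head=3 tape=__##1[1]#0#   (P,1)→(R,0,→)
state=R head=4 tape=__##10[#]0#   (R,#)→(R,0,←)
state=R head=3 tape=__##1[0]00#   (R,0)→(P,_,→)
state=P head=4 tape=__##1_[0]0#   (P,0)→(R,1,·)
state=R head=4 tape=__##1_[1]0#   (R,1)→(R,1,←)
state=R head=3 tape=__##1[_]10#   (R,_)→(R,#,→)
state=R head=4 tape=__##1#[1]0#   (R,1)→(R,1,←)
state=R head=3 tape=__##1[#]10#   (R,#)→(R,0,←)
state=R head=2 tape=__##[1]010#   (R,1)→(R,1,←)
state=R head=1 tape=__#[#]1010#   (R,#)→(R,0,←)
state=R head=0 tape=__[#]01010#   (R,#)→(R,0,←)
state=R head=-1 tape=_[_]001010#   (R,_)→(R,#,→)
state=R head=0 tape=_#[0]01010#   (R,0)→(P,_,→)
state=P head=1 tape=_#_[0]1010#   (P,0)→(R,1,·)
state=R head=1 tape=_#_[1]1010#   (R,1)→(R,1,←)
state=R head=0 tape=_#[_]11010#   (R,_)→(R,#,→)
state=R head=1 tape=_##[1]1010#   (R,1)→(R,1,←)
state=R head=0 tape=_#[#]11010#   (R,#)→(R,0,←)
state=R head=-1 tape=_[#]011010#   (R,#)→(R,0,←)
state=R head=-2 tape=[_]0011010#   (R,_)→(R,#,→)
state=R head=-1 tape=#[0]011010#
After 20 steps: state R, head at -1, tape #0011010#.

state R, head at -1, tape #0011010#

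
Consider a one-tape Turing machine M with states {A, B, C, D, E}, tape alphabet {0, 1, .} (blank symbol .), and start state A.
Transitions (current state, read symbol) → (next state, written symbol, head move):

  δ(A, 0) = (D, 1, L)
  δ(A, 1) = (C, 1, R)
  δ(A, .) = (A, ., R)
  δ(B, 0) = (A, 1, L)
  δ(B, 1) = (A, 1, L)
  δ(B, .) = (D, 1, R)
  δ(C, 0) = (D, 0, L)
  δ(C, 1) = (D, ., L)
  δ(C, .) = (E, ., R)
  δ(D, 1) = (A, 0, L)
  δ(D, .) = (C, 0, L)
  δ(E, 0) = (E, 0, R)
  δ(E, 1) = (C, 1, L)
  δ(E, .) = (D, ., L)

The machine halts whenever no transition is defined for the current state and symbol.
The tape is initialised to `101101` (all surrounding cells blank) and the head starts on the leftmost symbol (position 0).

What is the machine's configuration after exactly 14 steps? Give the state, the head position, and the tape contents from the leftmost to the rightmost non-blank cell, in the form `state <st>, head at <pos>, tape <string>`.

state=A head=0 tape=...[1]01101   (A,1)→(C,1,R)
state=C head=1 tape=...1[0]1101   (C,0)→(D,0,L)
state=D head=0 tape=...[1]01101   (D,1)→(A,0,L)
state=A head=-1 tape=..[.]001101   (A,.)→(A,.,R)
state=A head=0 tape=...[0]01101   (A,0)→(D,1,L)
state=D head=-1 tape=..[.]101101   (D,.)→(C,0,L)
state=C head=-2 tape=.[.]0101101   (C,.)→(E,.,R)
state=E head=-1 tape=..[0]101101   (E,0)→(E,0,R)
state=E head=0 tape=..0[1]01101   (E,1)→(C,1,L)
state=C head=-1 tape=..[0]101101   (C,0)→(D,0,L)
state=D head=-2 tape=.[.]0101101   (D,.)→(C,0,L)
state=C head=-3 tape=[.]00101101   (C,.)→(E,.,R)
state=E head=-2 tape=.[0]0101101   (E,0)→(E,0,R)
state=E head=-1 tape=.0[0]101101   (E,0)→(E,0,R)
state=E head=0 tape=.00[1]01101
After 14 steps: state E, head at 0, tape 00101101.

state E, head at 0, tape 00101101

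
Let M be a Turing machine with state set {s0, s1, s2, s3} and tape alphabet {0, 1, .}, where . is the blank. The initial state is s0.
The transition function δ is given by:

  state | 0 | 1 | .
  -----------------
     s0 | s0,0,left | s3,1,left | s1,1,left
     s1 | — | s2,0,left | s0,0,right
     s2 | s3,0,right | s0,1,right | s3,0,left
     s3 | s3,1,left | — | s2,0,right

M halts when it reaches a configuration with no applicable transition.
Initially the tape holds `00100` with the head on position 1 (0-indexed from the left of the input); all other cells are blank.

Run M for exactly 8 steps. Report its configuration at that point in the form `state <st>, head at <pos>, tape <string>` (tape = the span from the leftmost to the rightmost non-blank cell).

state s0, head at -1, tape 01100100

s0 | ...0[0]100   read 0 → write 0, move left, go to s0
s0 | ...[0]0100   read 0 → write 0, move left, go to s0
s0 | ..[.]00100   read . → write 1, move left, go to s1
s1 | .[.]100100   read . → write 0, move right, go to s0
s0 | .0[1]00100   read 1 → write 1, move left, go to s3
s3 | .[0]100100   read 0 → write 1, move left, go to s3
s3 | [.]1100100   read . → write 0, move right, go to s2
s2 | 0[1]100100   read 1 → write 1, move right, go to s0
s0 | 01[1]00100
After 8 steps: state s0, head at -1, tape 01100100.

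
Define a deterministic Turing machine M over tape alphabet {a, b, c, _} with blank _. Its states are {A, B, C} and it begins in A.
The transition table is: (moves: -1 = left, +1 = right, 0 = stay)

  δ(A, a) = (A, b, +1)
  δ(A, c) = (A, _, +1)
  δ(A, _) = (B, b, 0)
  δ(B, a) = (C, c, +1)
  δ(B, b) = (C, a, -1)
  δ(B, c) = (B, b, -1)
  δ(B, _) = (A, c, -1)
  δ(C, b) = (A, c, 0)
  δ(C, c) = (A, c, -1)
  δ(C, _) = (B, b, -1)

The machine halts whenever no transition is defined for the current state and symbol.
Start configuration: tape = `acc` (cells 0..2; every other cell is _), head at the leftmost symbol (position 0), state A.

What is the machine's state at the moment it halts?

A | [a]cc_   read a → write b, move +1, go to A
A | b[c]c_   read c → write _, move +1, go to A
A | b_[c]_   read c → write _, move +1, go to A
A | b__[_]   read _ → write b, move 0, go to B
B | b__[b]   read b → write a, move -1, go to C
C | b_[_]a   read _ → write b, move -1, go to B
B | b[_]ba   read _ → write c, move -1, go to A
A | [b]cba
No transition is defined for (A, b); M halts in state A.

A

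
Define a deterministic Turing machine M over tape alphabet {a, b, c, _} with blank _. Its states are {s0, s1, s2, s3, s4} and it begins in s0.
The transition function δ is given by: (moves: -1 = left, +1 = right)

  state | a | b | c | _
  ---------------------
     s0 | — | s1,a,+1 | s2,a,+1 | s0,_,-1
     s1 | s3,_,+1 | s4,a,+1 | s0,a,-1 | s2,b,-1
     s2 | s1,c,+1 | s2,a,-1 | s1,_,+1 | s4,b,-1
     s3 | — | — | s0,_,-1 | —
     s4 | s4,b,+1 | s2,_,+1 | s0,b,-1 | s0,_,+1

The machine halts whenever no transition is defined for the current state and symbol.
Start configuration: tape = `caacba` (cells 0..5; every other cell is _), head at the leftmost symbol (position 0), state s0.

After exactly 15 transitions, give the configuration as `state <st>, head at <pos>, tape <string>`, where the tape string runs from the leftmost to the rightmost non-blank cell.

state s0, head at 7, tape ab_aab

s0 | [c]aacba__   read c → write a, move +1, go to s2
s2 | a[a]acba__   read a → write c, move +1, go to s1
s1 | ac[a]cba__   read a → write _, move +1, go to s3
s3 | ac_[c]ba__   read c → write _, move -1, go to s0
s0 | ac[_]_ba__   read _ → write _, move -1, go to s0
s0 | a[c]__ba__   read c → write a, move +1, go to s2
s2 | aa[_]_ba__   read _ → write b, move -1, go to s4
s4 | a[a]b_ba__   read a → write b, move +1, go to s4
s4 | ab[b]_ba__   read b → write _, move +1, go to s2
s2 | ab_[_]ba__   read _ → write b, move -1, go to s4
s4 | ab[_]bba__   read _ → write _, move +1, go to s0
s0 | ab_[b]ba__   read b → write a, move +1, go to s1
s1 | ab_a[b]a__   read b → write a, move +1, go to s4
s4 | ab_aa[a]__   read a → write b, move +1, go to s4
s4 | ab_aab[_]_   read _ → write _, move +1, go to s0
s0 | ab_aab_[_]
After 15 steps: state s0, head at 7, tape ab_aab.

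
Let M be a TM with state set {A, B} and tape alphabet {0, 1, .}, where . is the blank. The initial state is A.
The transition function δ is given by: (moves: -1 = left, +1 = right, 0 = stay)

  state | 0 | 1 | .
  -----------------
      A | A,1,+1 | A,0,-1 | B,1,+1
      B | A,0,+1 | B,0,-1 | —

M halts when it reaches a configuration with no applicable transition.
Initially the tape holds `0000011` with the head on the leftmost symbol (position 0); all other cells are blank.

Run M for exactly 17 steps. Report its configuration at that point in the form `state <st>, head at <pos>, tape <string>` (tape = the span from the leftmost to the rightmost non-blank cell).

state=A head=0 tape=.[0]000011   (A,0)→(A,1,+1)
state=A head=1 tape=.1[0]00011   (A,0)→(A,1,+1)
state=A head=2 tape=.11[0]0011   (A,0)→(A,1,+1)
state=A head=3 tape=.111[0]011   (A,0)→(A,1,+1)
state=A head=4 tape=.1111[0]11   (A,0)→(A,1,+1)
state=A head=5 tape=.11111[1]1   (A,1)→(A,0,-1)
state=A head=4 tape=.1111[1]01   (A,1)→(A,0,-1)
state=A head=3 tape=.111[1]001   (A,1)→(A,0,-1)
state=A head=2 tape=.11[1]0001   (A,1)→(A,0,-1)
state=A head=1 tape=.1[1]00001   (A,1)→(A,0,-1)
state=A head=0 tape=.[1]000001   (A,1)→(A,0,-1)
state=A head=-1 tape=[.]0000001   (A,.)→(B,1,+1)
state=B head=0 tape=1[0]000001   (B,0)→(A,0,+1)
state=A head=1 tape=10[0]00001   (A,0)→(A,1,+1)
state=A head=2 tape=101[0]0001   (A,0)→(A,1,+1)
state=A head=3 tape=1011[0]001   (A,0)→(A,1,+1)
state=A head=4 tape=10111[0]01   (A,0)→(A,1,+1)
state=A head=5 tape=101111[0]1
After 17 steps: state A, head at 5, tape 10111101.

state A, head at 5, tape 10111101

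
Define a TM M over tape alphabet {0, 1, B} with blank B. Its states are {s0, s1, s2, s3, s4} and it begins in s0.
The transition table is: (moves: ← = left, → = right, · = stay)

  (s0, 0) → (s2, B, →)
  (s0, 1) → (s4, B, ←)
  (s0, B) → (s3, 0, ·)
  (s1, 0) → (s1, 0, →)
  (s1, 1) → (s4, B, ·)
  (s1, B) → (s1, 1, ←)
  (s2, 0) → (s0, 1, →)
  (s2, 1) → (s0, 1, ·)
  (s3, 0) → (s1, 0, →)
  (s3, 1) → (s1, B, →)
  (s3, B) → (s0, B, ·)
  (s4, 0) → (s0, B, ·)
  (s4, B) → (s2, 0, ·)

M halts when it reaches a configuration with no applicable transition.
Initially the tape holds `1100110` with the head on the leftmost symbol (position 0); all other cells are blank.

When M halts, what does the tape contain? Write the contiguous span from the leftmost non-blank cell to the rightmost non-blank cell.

s0 | B[1]100110   read 1 → write B, move ←, go to s4
s4 | [B]B100110   read B → write 0, move ·, go to s2
s2 | [0]B100110   read 0 → write 1, move →, go to s0
s0 | 1[B]100110   read B → write 0, move ·, go to s3
s3 | 1[0]100110   read 0 → write 0, move →, go to s1
s1 | 10[1]00110   read 1 → write B, move ·, go to s4
s4 | 10[B]00110   read B → write 0, move ·, go to s2
s2 | 10[0]00110   read 0 → write 1, move →, go to s0
s0 | 101[0]0110   read 0 → write B, move →, go to s2
s2 | 101B[0]110   read 0 → write 1, move →, go to s0
s0 | 101B1[1]10   read 1 → write B, move ←, go to s4
s4 | 101B[1]B10
The non-blank tape span at halt is 101B1B10.

101B1B10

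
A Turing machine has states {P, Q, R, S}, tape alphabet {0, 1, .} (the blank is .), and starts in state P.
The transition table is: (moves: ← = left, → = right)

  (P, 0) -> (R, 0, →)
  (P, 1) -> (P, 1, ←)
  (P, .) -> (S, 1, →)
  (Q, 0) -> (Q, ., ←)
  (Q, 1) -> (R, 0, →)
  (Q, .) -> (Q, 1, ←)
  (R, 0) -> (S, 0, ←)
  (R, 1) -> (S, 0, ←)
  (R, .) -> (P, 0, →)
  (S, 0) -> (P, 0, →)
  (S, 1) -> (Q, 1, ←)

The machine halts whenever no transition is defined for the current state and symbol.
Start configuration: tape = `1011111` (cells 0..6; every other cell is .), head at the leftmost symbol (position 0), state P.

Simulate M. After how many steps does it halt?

27

state=P head=0 tape=.[1]011111...   (P,1)→(P,1,←)
state=P head=-1 tape=[.]1011111...   (P,.)→(S,1,→)
state=S head=0 tape=1[1]011111...   (S,1)→(Q,1,←)
state=Q head=-1 tape=[1]1011111...   (Q,1)→(R,0,→)
state=R head=0 tape=0[1]011111...   (R,1)→(S,0,←)
state=S head=-1 tape=[0]0011111...   (S,0)→(P,0,→)
state=P head=0 tape=0[0]011111...   (P,0)→(R,0,→)
state=R head=1 tape=00[0]11111...   (R,0)→(S,0,←)
state=S head=0 tape=0[0]011111...   (S,0)→(P,0,→)
state=P head=1 tape=00[0]11111...   (P,0)→(R,0,→)
state=R head=2 tape=000[1]1111...   (R,1)→(S,0,←)
state=S head=1 tape=00[0]01111...   (S,0)→(P,0,→)
state=P head=2 tape=000[0]1111...   (P,0)→(R,0,→)
state=R head=3 tape=0000[1]111...   (R,1)→(S,0,←)
state=S head=2 tape=000[0]0111...   (S,0)→(P,0,→)
state=P head=3 tape=0000[0]111...   (P,0)→(R,0,→)
state=R head=4 tape=00000[1]11...   (R,1)→(S,0,←)
state=S head=3 tape=0000[0]011...   (S,0)→(P,0,→)
state=P head=4 tape=00000[0]11...   (P,0)→(R,0,→)
state=R head=5 tape=000000[1]1...   (R,1)→(S,0,←)
state=S head=4 tape=00000[0]01...   (S,0)→(P,0,→)
state=P head=5 tape=000000[0]1...   (P,0)→(R,0,→)
state=R head=6 tape=0000000[1]...   (R,1)→(S,0,←)
state=S head=5 tape=000000[0]0...   (S,0)→(P,0,→)
state=P head=6 tape=0000000[0]...   (P,0)→(R,0,→)
state=R head=7 tape=00000000[.]..   (R,.)→(P,0,→)
state=P head=8 tape=000000000[.].   (P,.)→(S,1,→)
state=S head=9 tape=0000000001[.]
M halts after 27 transitions.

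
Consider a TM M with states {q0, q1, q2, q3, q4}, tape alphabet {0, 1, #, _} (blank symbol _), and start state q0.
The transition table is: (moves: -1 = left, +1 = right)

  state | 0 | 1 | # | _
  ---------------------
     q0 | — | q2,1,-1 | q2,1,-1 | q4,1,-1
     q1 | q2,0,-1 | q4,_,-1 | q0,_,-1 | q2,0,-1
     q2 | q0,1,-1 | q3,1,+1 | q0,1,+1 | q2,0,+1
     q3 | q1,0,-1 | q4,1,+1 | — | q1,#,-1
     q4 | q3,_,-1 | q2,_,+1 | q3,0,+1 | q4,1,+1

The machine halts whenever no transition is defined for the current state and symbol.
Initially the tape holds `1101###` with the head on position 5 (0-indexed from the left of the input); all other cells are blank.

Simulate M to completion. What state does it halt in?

q0

state=q0 head=5 tape=1101#[#]#_   (q0,#)→(q2,1,-1)
state=q2 head=4 tape=1101[#]1#_   (q2,#)→(q0,1,+1)
state=q0 head=5 tape=11011[1]#_   (q0,1)→(q2,1,-1)
state=q2 head=4 tape=1101[1]1#_   (q2,1)→(q3,1,+1)
state=q3 head=5 tape=11011[1]#_   (q3,1)→(q4,1,+1)
state=q4 head=6 tape=110111[#]_   (q4,#)→(q3,0,+1)
state=q3 head=7 tape=1101110[_]   (q3,_)→(q1,#,-1)
state=q1 head=6 tape=110111[0]#   (q1,0)→(q2,0,-1)
state=q2 head=5 tape=11011[1]0#   (q2,1)→(q3,1,+1)
state=q3 head=6 tape=110111[0]#   (q3,0)→(q1,0,-1)
state=q1 head=5 tape=11011[1]0#   (q1,1)→(q4,_,-1)
state=q4 head=4 tape=1101[1]_0#   (q4,1)→(q2,_,+1)
state=q2 head=5 tape=1101_[_]0#   (q2,_)→(q2,0,+1)
state=q2 head=6 tape=1101_0[0]#   (q2,0)→(q0,1,-1)
state=q0 head=5 tape=1101_[0]1#
No transition is defined for (q0, 0); M halts in state q0.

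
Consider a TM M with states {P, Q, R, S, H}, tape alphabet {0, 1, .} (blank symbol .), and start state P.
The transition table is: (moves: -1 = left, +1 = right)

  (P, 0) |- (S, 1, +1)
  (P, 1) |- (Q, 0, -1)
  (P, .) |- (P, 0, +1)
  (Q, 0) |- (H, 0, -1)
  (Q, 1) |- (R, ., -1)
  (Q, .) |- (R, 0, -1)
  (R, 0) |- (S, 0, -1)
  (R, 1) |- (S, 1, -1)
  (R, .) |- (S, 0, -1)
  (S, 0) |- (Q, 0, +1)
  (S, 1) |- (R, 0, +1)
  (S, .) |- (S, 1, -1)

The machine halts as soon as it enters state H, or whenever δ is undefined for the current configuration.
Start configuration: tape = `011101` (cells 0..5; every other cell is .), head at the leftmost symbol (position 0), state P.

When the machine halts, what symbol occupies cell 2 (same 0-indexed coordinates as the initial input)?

state=P head=0 tape=[0]11101   (P,0)→(S,1,+1)
state=S head=1 tape=1[1]1101   (S,1)→(R,0,+1)
state=R head=2 tape=10[1]101   (R,1)→(S,1,-1)
state=S head=1 tape=1[0]1101   (S,0)→(Q,0,+1)
state=Q head=2 tape=10[1]101   (Q,1)→(R,.,-1)
state=R head=1 tape=1[0].101   (R,0)→(S,0,-1)
state=S head=0 tape=[1]0.101   (S,1)→(R,0,+1)
state=R head=1 tape=0[0].101   (R,0)→(S,0,-1)
state=S head=0 tape=[0]0.101   (S,0)→(Q,0,+1)
state=Q head=1 tape=0[0].101   (Q,0)→(H,0,-1)
state=H head=0 tape=[0]0.101
Cell 2 holds . when M halts.

.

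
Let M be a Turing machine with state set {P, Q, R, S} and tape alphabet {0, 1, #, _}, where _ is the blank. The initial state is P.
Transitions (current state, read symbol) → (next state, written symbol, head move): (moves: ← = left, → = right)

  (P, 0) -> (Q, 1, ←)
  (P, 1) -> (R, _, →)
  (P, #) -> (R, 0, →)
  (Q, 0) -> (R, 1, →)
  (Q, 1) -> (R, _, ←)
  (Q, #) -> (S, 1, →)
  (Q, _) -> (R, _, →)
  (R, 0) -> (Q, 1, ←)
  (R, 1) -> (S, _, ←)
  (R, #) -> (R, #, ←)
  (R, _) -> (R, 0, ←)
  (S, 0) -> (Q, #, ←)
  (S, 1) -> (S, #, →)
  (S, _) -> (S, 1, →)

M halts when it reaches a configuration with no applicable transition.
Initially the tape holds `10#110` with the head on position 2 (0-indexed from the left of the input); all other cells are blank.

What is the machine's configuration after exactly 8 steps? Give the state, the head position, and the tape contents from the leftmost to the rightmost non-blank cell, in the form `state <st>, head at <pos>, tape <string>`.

state S, head at 2, tape #1#_10

state=P head=2 tape=10[#]110   (P,#)→(R,0,→)
state=R head=3 tape=100[1]10   (R,1)→(S,_,←)
state=S head=2 tape=10[0]_10   (S,0)→(Q,#,←)
state=Q head=1 tape=1[0]#_10   (Q,0)→(R,1,→)
state=R head=2 tape=11[#]_10   (R,#)→(R,#,←)
state=R head=1 tape=1[1]#_10   (R,1)→(S,_,←)
state=S head=0 tape=[1]_#_10   (S,1)→(S,#,→)
state=S head=1 tape=#[_]#_10   (S,_)→(S,1,→)
state=S head=2 tape=#1[#]_10
After 8 steps: state S, head at 2, tape #1#_10.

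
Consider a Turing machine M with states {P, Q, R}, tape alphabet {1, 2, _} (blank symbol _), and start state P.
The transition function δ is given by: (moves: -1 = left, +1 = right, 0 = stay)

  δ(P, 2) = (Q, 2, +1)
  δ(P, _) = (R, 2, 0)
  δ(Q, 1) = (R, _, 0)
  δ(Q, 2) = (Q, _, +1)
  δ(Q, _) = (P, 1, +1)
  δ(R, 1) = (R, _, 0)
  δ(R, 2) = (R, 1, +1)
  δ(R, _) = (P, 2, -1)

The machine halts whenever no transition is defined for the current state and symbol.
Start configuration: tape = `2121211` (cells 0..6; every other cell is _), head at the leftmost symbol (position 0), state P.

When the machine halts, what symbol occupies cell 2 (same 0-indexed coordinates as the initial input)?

state=P head=0 tape=[2]121211   (P,2)→(Q,2,+1)
state=Q head=1 tape=2[1]21211   (Q,1)→(R,_,0)
state=R head=1 tape=2[_]21211   (R,_)→(P,2,-1)
state=P head=0 tape=[2]221211   (P,2)→(Q,2,+1)
state=Q head=1 tape=2[2]21211   (Q,2)→(Q,_,+1)
state=Q head=2 tape=2_[2]1211   (Q,2)→(Q,_,+1)
state=Q head=3 tape=2__[1]211   (Q,1)→(R,_,0)
state=R head=3 tape=2__[_]211   (R,_)→(P,2,-1)
state=P head=2 tape=2_[_]2211   (P,_)→(R,2,0)
state=R head=2 tape=2_[2]2211   (R,2)→(R,1,+1)
state=R head=3 tape=2_1[2]211   (R,2)→(R,1,+1)
state=R head=4 tape=2_11[2]11   (R,2)→(R,1,+1)
state=R head=5 tape=2_111[1]1   (R,1)→(R,_,0)
state=R head=5 tape=2_111[_]1   (R,_)→(P,2,-1)
state=P head=4 tape=2_11[1]21
Cell 2 holds 1 when M halts.

1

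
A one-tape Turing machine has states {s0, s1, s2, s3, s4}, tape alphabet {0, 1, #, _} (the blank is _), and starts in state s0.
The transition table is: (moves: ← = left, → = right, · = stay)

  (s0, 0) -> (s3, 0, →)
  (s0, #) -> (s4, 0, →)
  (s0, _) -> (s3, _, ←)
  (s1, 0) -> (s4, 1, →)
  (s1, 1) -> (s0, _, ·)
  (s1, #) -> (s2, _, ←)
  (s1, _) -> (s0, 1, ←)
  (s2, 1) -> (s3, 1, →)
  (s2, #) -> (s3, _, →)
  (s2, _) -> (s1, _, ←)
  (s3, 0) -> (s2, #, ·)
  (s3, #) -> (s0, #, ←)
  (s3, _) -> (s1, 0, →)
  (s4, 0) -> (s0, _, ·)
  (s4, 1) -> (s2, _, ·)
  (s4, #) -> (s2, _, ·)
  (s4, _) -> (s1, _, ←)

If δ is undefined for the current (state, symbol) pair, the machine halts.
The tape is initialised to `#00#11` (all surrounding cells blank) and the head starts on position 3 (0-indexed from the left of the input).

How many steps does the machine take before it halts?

s0 | #00[#]11   read # → write 0, move →, go to s4
s4 | #000[1]1   read 1 → write _, move ·, go to s2
s2 | #000[_]1   read _ → write _, move ←, go to s1
s1 | #00[0]_1   read 0 → write 1, move →, go to s4
s4 | #001[_]1   read _ → write _, move ←, go to s1
s1 | #00[1]_1   read 1 → write _, move ·, go to s0
s0 | #00[_]_1   read _ → write _, move ←, go to s3
s3 | #0[0]__1   read 0 → write #, move ·, go to s2
s2 | #0[#]__1   read # → write _, move →, go to s3
s3 | #0_[_]_1   read _ → write 0, move →, go to s1
s1 | #0_0[_]1   read _ → write 1, move ←, go to s0
s0 | #0_[0]11   read 0 → write 0, move →, go to s3
s3 | #0_0[1]1
M halts after 12 transitions.

12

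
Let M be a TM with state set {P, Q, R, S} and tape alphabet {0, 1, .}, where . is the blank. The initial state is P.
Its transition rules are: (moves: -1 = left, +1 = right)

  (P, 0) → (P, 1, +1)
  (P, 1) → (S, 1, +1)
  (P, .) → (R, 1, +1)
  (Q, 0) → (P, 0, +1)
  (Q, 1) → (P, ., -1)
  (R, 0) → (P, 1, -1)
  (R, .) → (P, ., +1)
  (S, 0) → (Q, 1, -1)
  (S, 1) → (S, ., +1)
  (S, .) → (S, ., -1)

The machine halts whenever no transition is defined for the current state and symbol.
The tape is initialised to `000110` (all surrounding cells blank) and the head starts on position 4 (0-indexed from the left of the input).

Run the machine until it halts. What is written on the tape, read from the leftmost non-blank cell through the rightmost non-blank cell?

1....1

state=P head=4 tape=.0001[1]0   (P,1)→(S,1,+1)
state=S head=5 tape=.00011[0]   (S,0)→(Q,1,-1)
state=Q head=4 tape=.0001[1]1   (Q,1)→(P,.,-1)
state=P head=3 tape=.000[1].1   (P,1)→(S,1,+1)
state=S head=4 tape=.0001[.]1   (S,.)→(S,.,-1)
state=S head=3 tape=.000[1].1   (S,1)→(S,.,+1)
state=S head=4 tape=.000.[.]1   (S,.)→(S,.,-1)
state=S head=3 tape=.000[.].1   (S,.)→(S,.,-1)
state=S head=2 tape=.00[0]..1   (S,0)→(Q,1,-1)
state=Q head=1 tape=.0[0]1..1   (Q,0)→(P,0,+1)
state=P head=2 tape=.00[1]..1   (P,1)→(S,1,+1)
state=S head=3 tape=.001[.].1   (S,.)→(S,.,-1)
state=S head=2 tape=.00[1]..1   (S,1)→(S,.,+1)
state=S head=3 tape=.00.[.].1   (S,.)→(S,.,-1)
state=S head=2 tape=.00[.]..1   (S,.)→(S,.,-1)
state=S head=1 tape=.0[0]...1   (S,0)→(Q,1,-1)
state=Q head=0 tape=.[0]1...1   (Q,0)→(P,0,+1)
state=P head=1 tape=.0[1]...1   (P,1)→(S,1,+1)
state=S head=2 tape=.01[.]..1   (S,.)→(S,.,-1)
state=S head=1 tape=.0[1]...1   (S,1)→(S,.,+1)
state=S head=2 tape=.0.[.]..1   (S,.)→(S,.,-1)
state=S head=1 tape=.0[.]...1   (S,.)→(S,.,-1)
state=S head=0 tape=.[0]....1   (S,0)→(Q,1,-1)
state=Q head=-1 tape=[.]1....1
The non-blank tape span at halt is 1....1.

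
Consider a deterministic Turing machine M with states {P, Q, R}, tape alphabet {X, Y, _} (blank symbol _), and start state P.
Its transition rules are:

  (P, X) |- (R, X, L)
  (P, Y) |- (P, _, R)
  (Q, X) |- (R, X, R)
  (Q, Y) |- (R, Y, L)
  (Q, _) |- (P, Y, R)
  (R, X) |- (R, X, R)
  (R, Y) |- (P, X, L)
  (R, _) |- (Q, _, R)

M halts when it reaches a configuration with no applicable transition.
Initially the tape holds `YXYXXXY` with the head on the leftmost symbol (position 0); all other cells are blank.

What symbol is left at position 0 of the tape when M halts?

P | [Y]XYXXXY___   read Y → write _, move R, go to P
P | _[X]YXXXY___   read X → write X, move L, go to R
R | [_]XYXXXY___   read _ → write _, move R, go to Q
Q | _[X]YXXXY___   read X → write X, move R, go to R
R | _X[Y]XXXY___   read Y → write X, move L, go to P
P | _[X]XXXXY___   read X → write X, move L, go to R
R | [_]XXXXXY___   read _ → write _, move R, go to Q
Q | _[X]XXXXY___   read X → write X, move R, go to R
R | _X[X]XXXY___   read X → write X, move R, go to R
R | _XX[X]XXY___   read X → write X, move R, go to R
R | _XXX[X]XY___   read X → write X, move R, go to R
R | _XXXX[X]Y___   read X → write X, move R, go to R
R | _XXXXX[Y]___   read Y → write X, move L, go to P
P | _XXXX[X]X___   read X → write X, move L, go to R
R | _XXX[X]XX___   read X → write X, move R, go to R
R | _XXXX[X]X___   read X → write X, move R, go to R
R | _XXXXX[X]___   read X → write X, move R, go to R
R | _XXXXXX[_]__   read _ → write _, move R, go to Q
Q | _XXXXXX_[_]_   read _ → write Y, move R, go to P
P | _XXXXXX_Y[_]
Cell 0 holds _ when M halts.

_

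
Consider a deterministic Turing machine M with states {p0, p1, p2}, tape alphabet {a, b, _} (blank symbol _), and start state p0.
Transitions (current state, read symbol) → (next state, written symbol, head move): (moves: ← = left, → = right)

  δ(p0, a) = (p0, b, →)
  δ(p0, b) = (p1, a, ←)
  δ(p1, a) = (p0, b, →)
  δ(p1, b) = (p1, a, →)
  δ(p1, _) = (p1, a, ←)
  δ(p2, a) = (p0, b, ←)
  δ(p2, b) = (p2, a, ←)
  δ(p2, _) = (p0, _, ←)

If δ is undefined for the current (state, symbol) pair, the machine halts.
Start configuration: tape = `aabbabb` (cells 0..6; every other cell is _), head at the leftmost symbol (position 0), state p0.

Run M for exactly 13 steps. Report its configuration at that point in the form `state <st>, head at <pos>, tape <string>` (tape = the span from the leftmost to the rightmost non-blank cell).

p0 | [a]abbabb   read a → write b, move →, go to p0
p0 | b[a]bbabb   read a → write b, move →, go to p0
p0 | bb[b]babb   read b → write a, move ←, go to p1
p1 | b[b]ababb   read b → write a, move →, go to p1
p1 | ba[a]babb   read a → write b, move →, go to p0
p0 | bab[b]abb   read b → write a, move ←, go to p1
p1 | ba[b]aabb   read b → write a, move →, go to p1
p1 | baa[a]abb   read a → write b, move →, go to p0
p0 | baab[a]bb   read a → write b, move →, go to p0
p0 | baabb[b]b   read b → write a, move ←, go to p1
p1 | baab[b]ab   read b → write a, move →, go to p1
p1 | baaba[a]b   read a → write b, move →, go to p0
p0 | baabab[b]   read b → write a, move ←, go to p1
p1 | baaba[b]a
After 13 steps: state p1, head at 5, tape baababa.

state p1, head at 5, tape baababa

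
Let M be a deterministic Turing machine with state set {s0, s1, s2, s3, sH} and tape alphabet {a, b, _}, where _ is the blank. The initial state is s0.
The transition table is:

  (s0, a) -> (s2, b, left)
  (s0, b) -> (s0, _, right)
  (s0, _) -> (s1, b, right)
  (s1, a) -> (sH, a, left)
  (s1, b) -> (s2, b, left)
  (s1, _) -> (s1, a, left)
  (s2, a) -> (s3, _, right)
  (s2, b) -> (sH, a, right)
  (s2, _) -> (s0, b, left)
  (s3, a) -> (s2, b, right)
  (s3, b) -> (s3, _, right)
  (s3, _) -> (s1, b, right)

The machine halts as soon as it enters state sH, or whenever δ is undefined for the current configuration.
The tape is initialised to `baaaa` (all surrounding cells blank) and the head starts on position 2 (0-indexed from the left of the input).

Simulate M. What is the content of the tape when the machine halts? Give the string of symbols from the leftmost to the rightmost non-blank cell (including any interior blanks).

b___abb

state=s0 head=2 tape=ba[a]aa__   (s0,a)→(s2,b,left)
state=s2 head=1 tape=b[a]baa__   (s2,a)→(s3,_,right)
state=s3 head=2 tape=b_[b]aa__   (s3,b)→(s3,_,right)
state=s3 head=3 tape=b__[a]a__   (s3,a)→(s2,b,right)
state=s2 head=4 tape=b__b[a]__   (s2,a)→(s3,_,right)
state=s3 head=5 tape=b__b_[_]_   (s3,_)→(s1,b,right)
state=s1 head=6 tape=b__b_b[_]   (s1,_)→(s1,a,left)
state=s1 head=5 tape=b__b_[b]a   (s1,b)→(s2,b,left)
state=s2 head=4 tape=b__b[_]ba   (s2,_)→(s0,b,left)
state=s0 head=3 tape=b__[b]bba   (s0,b)→(s0,_,right)
state=s0 head=4 tape=b___[b]ba   (s0,b)→(s0,_,right)
state=s0 head=5 tape=b____[b]a   (s0,b)→(s0,_,right)
state=s0 head=6 tape=b_____[a]   (s0,a)→(s2,b,left)
state=s2 head=5 tape=b____[_]b   (s2,_)→(s0,b,left)
state=s0 head=4 tape=b___[_]bb   (s0,_)→(s1,b,right)
state=s1 head=5 tape=b___b[b]b   (s1,b)→(s2,b,left)
state=s2 head=4 tape=b___[b]bb   (s2,b)→(sH,a,right)
state=sH head=5 tape=b___a[b]b
The non-blank tape span at halt is b___abb.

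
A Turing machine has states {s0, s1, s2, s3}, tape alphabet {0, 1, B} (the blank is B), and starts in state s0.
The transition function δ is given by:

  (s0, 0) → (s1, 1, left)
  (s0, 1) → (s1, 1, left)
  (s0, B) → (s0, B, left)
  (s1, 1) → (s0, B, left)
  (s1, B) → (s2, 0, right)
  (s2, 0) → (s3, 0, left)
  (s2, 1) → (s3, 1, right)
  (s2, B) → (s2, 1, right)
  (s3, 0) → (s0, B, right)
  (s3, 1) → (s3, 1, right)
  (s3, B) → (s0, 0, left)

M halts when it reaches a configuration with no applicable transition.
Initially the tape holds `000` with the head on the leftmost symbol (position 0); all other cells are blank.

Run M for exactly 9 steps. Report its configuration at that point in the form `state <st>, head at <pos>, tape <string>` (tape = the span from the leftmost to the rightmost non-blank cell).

state=s0 head=0 tape=B[0]00B   (s0,0)→(s1,1,left)
state=s1 head=-1 tape=[B]100B   (s1,B)→(s2,0,right)
state=s2 head=0 tape=0[1]00B   (s2,1)→(s3,1,right)
state=s3 head=1 tape=01[0]0B   (s3,0)→(s0,B,right)
state=s0 head=2 tape=01B[0]B   (s0,0)→(s1,1,left)
state=s1 head=1 tape=01[B]1B   (s1,B)→(s2,0,right)
state=s2 head=2 tape=010[1]B   (s2,1)→(s3,1,right)
state=s3 head=3 tape=0101[B]   (s3,B)→(s0,0,left)
state=s0 head=2 tape=010[1]0   (s0,1)→(s1,1,left)
state=s1 head=1 tape=01[0]10
After 9 steps: state s1, head at 1, tape 01010.

state s1, head at 1, tape 01010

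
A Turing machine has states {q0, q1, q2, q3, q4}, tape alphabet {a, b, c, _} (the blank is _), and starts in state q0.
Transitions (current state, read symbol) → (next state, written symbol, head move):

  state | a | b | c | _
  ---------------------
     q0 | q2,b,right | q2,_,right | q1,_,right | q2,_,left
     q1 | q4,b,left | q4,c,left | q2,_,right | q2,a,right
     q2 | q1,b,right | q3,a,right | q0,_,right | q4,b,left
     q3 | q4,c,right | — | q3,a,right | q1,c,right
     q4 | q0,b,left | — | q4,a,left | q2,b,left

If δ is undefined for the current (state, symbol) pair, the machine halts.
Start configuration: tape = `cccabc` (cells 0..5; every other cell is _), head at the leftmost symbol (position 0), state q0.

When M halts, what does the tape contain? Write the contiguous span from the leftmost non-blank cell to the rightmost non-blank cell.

babccb

q0 | [c]ccabc___   read c → write _, move right, go to q1
q1 | _[c]cabc___   read c → write _, move right, go to q2
q2 | __[c]abc___   read c → write _, move right, go to q0
q0 | ___[a]bc___   read a → write b, move right, go to q2
q2 | ___b[b]c___   read b → write a, move right, go to q3
q3 | ___ba[c]___   read c → write a, move right, go to q3
q3 | ___baa[_]__   read _ → write c, move right, go to q1
q1 | ___baac[_]_   read _ → write a, move right, go to q2
q2 | ___baaca[_]   read _ → write b, move left, go to q4
q4 | ___baac[a]b   read a → write b, move left, go to q0
q0 | ___baa[c]bb   read c → write _, move right, go to q1
q1 | ___baa_[b]b   read b → write c, move left, go to q4
q4 | ___baa[_]cb   read _ → write b, move left, go to q2
q2 | ___ba[a]bcb   read a → write b, move right, go to q1
q1 | ___bab[b]cb   read b → write c, move left, go to q4
q4 | ___ba[b]ccb
The non-blank tape span at halt is babccb.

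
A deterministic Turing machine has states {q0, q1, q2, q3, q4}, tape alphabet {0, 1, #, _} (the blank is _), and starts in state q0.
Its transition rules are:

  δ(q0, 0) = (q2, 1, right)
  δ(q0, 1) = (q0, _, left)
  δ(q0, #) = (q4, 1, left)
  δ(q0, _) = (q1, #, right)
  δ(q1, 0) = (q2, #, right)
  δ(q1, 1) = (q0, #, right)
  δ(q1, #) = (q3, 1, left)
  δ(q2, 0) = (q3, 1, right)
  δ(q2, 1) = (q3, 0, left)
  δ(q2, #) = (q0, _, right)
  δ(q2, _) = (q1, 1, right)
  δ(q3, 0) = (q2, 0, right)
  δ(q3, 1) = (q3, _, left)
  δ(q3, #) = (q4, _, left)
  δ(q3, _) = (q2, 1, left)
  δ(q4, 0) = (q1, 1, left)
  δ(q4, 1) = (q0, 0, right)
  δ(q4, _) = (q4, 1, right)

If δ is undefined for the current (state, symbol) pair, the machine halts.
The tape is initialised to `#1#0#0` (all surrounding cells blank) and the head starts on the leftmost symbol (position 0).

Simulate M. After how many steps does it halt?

14

q0 | ___[#]1#0#0   read # → write 1, move left, go to q4
q4 | __[_]11#0#0   read _ → write 1, move right, go to q4
q4 | __1[1]1#0#0   read 1 → write 0, move right, go to q0
q0 | __10[1]#0#0   read 1 → write _, move left, go to q0
q0 | __1[0]_#0#0   read 0 → write 1, move right, go to q2
q2 | __11[_]#0#0   read _ → write 1, move right, go to q1
q1 | __111[#]0#0   read # → write 1, move left, go to q3
q3 | __11[1]10#0   read 1 → write _, move left, go to q3
q3 | __1[1]_10#0   read 1 → write _, move left, go to q3
q3 | __[1]__10#0   read 1 → write _, move left, go to q3
q3 | _[_]___10#0   read _ → write 1, move left, go to q2
q2 | [_]1___10#0   read _ → write 1, move right, go to q1
q1 | 1[1]___10#0   read 1 → write #, move right, go to q0
q0 | 1#[_]__10#0   read _ → write #, move right, go to q1
q1 | 1##[_]_10#0
M halts after 14 transitions.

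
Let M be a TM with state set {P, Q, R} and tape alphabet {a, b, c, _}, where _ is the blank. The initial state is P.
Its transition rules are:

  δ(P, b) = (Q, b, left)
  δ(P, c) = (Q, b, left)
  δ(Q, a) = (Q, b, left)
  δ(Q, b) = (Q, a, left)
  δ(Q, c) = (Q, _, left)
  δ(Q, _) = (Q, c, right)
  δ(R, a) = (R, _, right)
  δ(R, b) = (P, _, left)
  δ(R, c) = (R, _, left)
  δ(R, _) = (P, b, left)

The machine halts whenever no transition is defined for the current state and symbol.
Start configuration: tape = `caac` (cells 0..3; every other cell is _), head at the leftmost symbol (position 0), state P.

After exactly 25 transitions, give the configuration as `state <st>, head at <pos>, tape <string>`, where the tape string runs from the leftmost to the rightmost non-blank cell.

P | _____[c]aac   read c → write b, move left, go to Q
Q | ____[_]baac   read _ → write c, move right, go to Q
Q | ____c[b]aac   read b → write a, move left, go to Q
Q | ____[c]aaac   read c → write _, move left, go to Q
Q | ___[_]_aaac   read _ → write c, move right, go to Q
Q | ___c[_]aaac   read _ → write c, move right, go to Q
Q | ___cc[a]aac   read a → write b, move left, go to Q
Q | ___c[c]baac   read c → write _, move left, go to Q
Q | ___[c]_baac   read c → write _, move left, go to Q
Q | __[_]__baac   read _ → write c, move right, go to Q
Q | __c[_]_baac   read _ → write c, move right, go to Q
Q | __cc[_]baac   read _ → write c, move right, go to Q
Q | __ccc[b]aac   read b → write a, move left, go to Q
Q | __cc[c]aaac   read c → write _, move left, go to Q
Q | __c[c]_aaac   read c → write _, move left, go to Q
Q | __[c]__aaac   read c → write _, move left, go to Q
Q | _[_]___aaac   read _ → write c, move right, go to Q
Q | _c[_]__aaac   read _ → write c, move right, go to Q
Q | _cc[_]_aaac   read _ → write c, move right, go to Q
Q | _ccc[_]aaac   read _ → write c, move right, go to Q
Q | _cccc[a]aac   read a → write b, move left, go to Q
Q | _ccc[c]baac   read c → write _, move left, go to Q
Q | _cc[c]_baac   read c → write _, move left, go to Q
Q | _c[c]__baac   read c → write _, move left, go to Q
Q | _[c]___baac   read c → write _, move left, go to Q
Q | [_]____baac
After 25 steps: state Q, head at -5, tape baac.

state Q, head at -5, tape baac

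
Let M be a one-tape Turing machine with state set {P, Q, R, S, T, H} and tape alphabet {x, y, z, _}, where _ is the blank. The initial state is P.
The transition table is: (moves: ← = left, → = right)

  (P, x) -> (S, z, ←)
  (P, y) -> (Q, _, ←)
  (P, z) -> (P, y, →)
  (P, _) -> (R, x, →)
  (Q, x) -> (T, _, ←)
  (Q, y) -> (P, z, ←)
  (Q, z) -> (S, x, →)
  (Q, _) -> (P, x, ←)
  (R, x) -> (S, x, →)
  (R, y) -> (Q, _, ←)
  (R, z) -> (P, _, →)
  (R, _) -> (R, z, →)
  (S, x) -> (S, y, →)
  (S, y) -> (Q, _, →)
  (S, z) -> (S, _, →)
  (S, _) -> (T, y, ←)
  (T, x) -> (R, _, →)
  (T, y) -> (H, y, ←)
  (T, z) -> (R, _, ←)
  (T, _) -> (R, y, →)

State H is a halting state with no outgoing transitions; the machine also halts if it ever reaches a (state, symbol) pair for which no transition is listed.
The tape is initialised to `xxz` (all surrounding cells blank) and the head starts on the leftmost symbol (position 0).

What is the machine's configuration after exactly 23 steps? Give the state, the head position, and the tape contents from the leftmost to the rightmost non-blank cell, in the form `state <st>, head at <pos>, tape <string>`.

state S, head at -1, tape y_x_zz

P | ___[x]xz   read x → write z, move ←, go to S
S | __[_]zxz   read _ → write y, move ←, go to T
T | _[_]yzxz   read _ → write y, move →, go to R
R | _y[y]zxz   read y → write _, move ←, go to Q
Q | _[y]_zxz   read y → write z, move ←, go to P
P | [_]z_zxz   read _ → write x, move →, go to R
R | x[z]_zxz   read z → write _, move →, go to P
P | x_[_]zxz   read _ → write x, move →, go to R
R | x_x[z]xz   read z → write _, move →, go to P
P | x_x_[x]z   read x → write z, move ←, go to S
S | x_x[_]zz   read _ → write y, move ←, go to T
T | x_[x]yzz   read x → write _, move →, go to R
R | x__[y]zz   read y → write _, move ←, go to Q
Q | x_[_]_zz   read _ → write x, move ←, go to P
P | x[_]x_zz   read _ → write x, move →, go to R
R | xx[x]_zz   read x → write x, move →, go to S
S | xxx[_]zz   read _ → write y, move ←, go to T
T | xx[x]yzz   read x → write _, move →, go to R
R | xx_[y]zz   read y → write _, move ←, go to Q
Q | xx[_]_zz   read _ → write x, move ←, go to P
P | x[x]x_zz   read x → write z, move ←, go to S
S | [x]zx_zz   read x → write y, move →, go to S
S | y[z]x_zz   read z → write _, move →, go to S
S | y_[x]_zz
After 23 steps: state S, head at -1, tape y_x_zz.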